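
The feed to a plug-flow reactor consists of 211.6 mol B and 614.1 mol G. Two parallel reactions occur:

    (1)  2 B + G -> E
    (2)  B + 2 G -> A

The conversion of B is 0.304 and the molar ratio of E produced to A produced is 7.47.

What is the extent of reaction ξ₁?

ξ₁ = 30.1 mol

Conversion of B: B consumed = 0.304 × 211.6 = 64.33 mol = 2ξ₁ + 1ξ₂.
Selectivity: 1ξ₁ / (1ξ₂) = 7.47 → ξ₁ = 7.47 ξ₂.
Substitute: (2·7.47 + 1) ξ₂ = 64.33 → ξ₂ = 4.036 mol, ξ₁ = 30.15 mol.
Outlet amounts (n = n₀ + Σ ν·ξ):
  B: 211.6 − 2(30.15) − 1(4.036) = 147.3
  G: 614.1 − 1(30.15) − 2(4.036) = 575.9
  E: 0 + 1(30.15) = 30.15
  A: 0 + 1(4.036) = 4.036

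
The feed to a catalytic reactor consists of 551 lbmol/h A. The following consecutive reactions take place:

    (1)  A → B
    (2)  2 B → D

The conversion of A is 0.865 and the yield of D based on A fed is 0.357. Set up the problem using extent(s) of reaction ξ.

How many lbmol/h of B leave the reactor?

83.2 lbmol/h

Conversion of A: A consumed = 1ξ₁ = 0.865 × 551 → ξ₁ = 476.6 lbmol/h.
Yield of D: 1ξ₂ / 551 = 0.357 → ξ₂ = 196.7 lbmol/h.
Outlet amounts (n = n₀ + Σ ν·ξ):
  A: 551 − 1(476.6) = 74.38
  B: 0 + 1(476.6) − 2(196.7) = 83.2
  D: 0 + 1(196.7) = 196.7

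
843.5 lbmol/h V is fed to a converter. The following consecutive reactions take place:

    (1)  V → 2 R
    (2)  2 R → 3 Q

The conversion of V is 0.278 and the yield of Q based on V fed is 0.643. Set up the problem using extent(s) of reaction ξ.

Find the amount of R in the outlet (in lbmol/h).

Conversion of V: V consumed = 1ξ₁ = 0.278 × 843.5 → ξ₁ = 234.5 lbmol/h.
Yield of Q: 3ξ₂ / 843.5 = 0.643 → ξ₂ = 180.8 lbmol/h.
Outlet amounts (n = n₀ + Σ ν·ξ):
  V: 843.5 − 1(234.5) = 609
  R: 0 + 2(234.5) − 2(180.8) = 107.4
  Q: 0 + 3(180.8) = 542.4

107 lbmol/h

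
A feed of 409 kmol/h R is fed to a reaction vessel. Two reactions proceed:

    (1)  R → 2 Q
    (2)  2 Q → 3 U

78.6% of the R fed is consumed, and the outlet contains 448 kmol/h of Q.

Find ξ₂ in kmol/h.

Conversion of R: R consumed = 1ξ₁ = 0.786 × 409 → ξ₁ = 321.5 kmol/h.
Q balance: n_Q = 0 + 2ξ₁ − 2ξ₂ = 448 → ξ₂ = (2·321.5 − 448)/2 = 97.47 kmol/h.
Outlet amounts (n = n₀ + Σ ν·ξ):
  R: 409 − 1(321.5) = 87.53
  Q: 0 + 2(321.5) − 2(97.47) = 448
  U: 0 + 3(97.47) = 292.4

ξ₂ = 97.5 kmol/h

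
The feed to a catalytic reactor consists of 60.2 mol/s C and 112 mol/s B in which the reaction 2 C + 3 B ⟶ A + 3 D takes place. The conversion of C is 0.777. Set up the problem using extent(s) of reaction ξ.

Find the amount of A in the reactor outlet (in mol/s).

23.4 mol/s

C reacted = 0.777 × 60.2 = 46.78 mol/s; ν_C = −2, so ξ = 46.78/2 = 23.39 mol/s.
Outlet amounts (n = n₀ + ν ξ):
  C: 60.2 − 2(23.39) = 13.42
  B: 112 − 3(23.39) = 41.84
  A: 0 + 1(23.39) = 23.39
  D: 0 + 3(23.39) = 70.16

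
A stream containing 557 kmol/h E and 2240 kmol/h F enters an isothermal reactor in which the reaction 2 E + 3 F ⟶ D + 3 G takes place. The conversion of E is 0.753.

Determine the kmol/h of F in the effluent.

E reacted = 0.753 × 557 = 419.4 kmol/h; ν_E = −2, so ξ = 419.4/2 = 209.7 kmol/h.
Outlet amounts (n = n₀ + ν ξ):
  E: 557 − 2(209.7) = 137.6
  F: 2240 − 3(209.7) = 1611
  D: 0 + 1(209.7) = 209.7
  G: 0 + 3(209.7) = 629.1

1610 kmol/h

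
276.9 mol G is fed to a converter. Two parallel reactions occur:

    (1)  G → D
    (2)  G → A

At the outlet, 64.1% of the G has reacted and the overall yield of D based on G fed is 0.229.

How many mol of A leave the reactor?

Yield of D: 1ξ₁ / 276.9 = 0.229 → ξ₁ = 63.41 mol.
Conversion of G: 1ξ₁ + 1ξ₂ = 0.641 × 276.9 = 177.5 → ξ₂ = 114.1 mol.
Outlet amounts (n = n₀ + Σ ν·ξ):
  G: 276.9 − 1(63.41) − 1(114.1) = 99.41
  D: 0 + 1(63.41) = 63.41
  A: 0 + 1(114.1) = 114.1

114 mol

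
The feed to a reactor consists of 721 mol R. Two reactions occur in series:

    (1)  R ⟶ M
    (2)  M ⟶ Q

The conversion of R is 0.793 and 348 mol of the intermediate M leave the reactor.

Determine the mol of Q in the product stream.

Conversion of R: R consumed = 1ξ₁ = 0.793 × 721 → ξ₁ = 571.8 mol.
M balance: n_M = 0 + 1ξ₁ − 1ξ₂ = 348 → ξ₂ = (1·571.8 − 348)/1 = 223.8 mol.
Outlet amounts (n = n₀ + Σ ν·ξ):
  R: 721 − 1(571.8) = 149.2
  M: 0 + 1(571.8) − 1(223.8) = 348
  Q: 0 + 1(223.8) = 223.8

224 mol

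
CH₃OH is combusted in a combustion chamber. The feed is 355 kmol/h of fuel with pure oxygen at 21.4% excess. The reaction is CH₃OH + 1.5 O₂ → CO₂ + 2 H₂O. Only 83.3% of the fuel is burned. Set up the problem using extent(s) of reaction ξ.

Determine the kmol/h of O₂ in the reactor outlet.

Stoichiometric O₂ = 1.5 × 355 = 532.5 kmol/h; O₂ fed = 532.5 × 1.214 = 646.5 kmol/h.
Fuel reacted = 0.833 × 355 → ξ = 295.7 kmol/h.
Outlet (n = n₀ + ν ξ):
  CH₃OH: 355 − 1(295.7) = 59.29
  O₂: 646.5 − 1.5(295.7) = 202.9
  CO₂: 0 + 1(295.7) = 295.7
  H₂O: 0 + 2(295.7) = 591.4

203 kmol/h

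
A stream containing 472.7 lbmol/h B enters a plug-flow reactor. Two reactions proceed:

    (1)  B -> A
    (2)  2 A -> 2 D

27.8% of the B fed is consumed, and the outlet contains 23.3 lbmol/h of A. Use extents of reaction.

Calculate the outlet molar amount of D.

108 lbmol/h

Conversion of B: B consumed = 1ξ₁ = 0.278 × 472.7 → ξ₁ = 131.4 lbmol/h.
A balance: n_A = 0 + 1ξ₁ − 2ξ₂ = 23.3 → ξ₂ = (1·131.4 − 23.3)/2 = 54.06 lbmol/h.
Outlet amounts (n = n₀ + Σ ν·ξ):
  B: 472.7 − 1(131.4) = 341.3
  A: 0 + 1(131.4) − 2(54.06) = 23.3
  D: 0 + 2(54.06) = 108.1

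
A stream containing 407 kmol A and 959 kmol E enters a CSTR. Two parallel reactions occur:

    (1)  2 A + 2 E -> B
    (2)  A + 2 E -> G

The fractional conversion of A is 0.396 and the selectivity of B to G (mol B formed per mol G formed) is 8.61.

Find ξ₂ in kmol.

ξ₂ = 8.85 kmol

Conversion of A: A consumed = 0.396 × 407 = 161.2 kmol = 2ξ₁ + 1ξ₂.
Selectivity: 1ξ₁ / (1ξ₂) = 8.61 → ξ₁ = 8.61 ξ₂.
Substitute: (2·8.61 + 1) ξ₂ = 161.2 → ξ₂ = 8.846 kmol, ξ₁ = 76.16 kmol.
Outlet amounts (n = n₀ + Σ ν·ξ):
  A: 407 − 2(76.16) − 1(8.846) = 245.8
  E: 959 − 2(76.16) − 2(8.846) = 789
  B: 0 + 1(76.16) = 76.16
  G: 0 + 1(8.846) = 8.846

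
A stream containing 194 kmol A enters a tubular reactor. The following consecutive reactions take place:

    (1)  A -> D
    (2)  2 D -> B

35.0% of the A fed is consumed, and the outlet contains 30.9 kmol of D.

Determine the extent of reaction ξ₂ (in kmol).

ξ₂ = 18.5 kmol

Conversion of A: A consumed = 1ξ₁ = 0.35 × 194 → ξ₁ = 67.9 kmol.
D balance: n_D = 0 + 1ξ₁ − 2ξ₂ = 30.9 → ξ₂ = (1·67.9 − 30.9)/2 = 18.5 kmol.
Outlet amounts (n = n₀ + Σ ν·ξ):
  A: 194 − 1(67.9) = 126.1
  D: 0 + 1(67.9) − 2(18.5) = 30.9
  B: 0 + 1(18.5) = 18.5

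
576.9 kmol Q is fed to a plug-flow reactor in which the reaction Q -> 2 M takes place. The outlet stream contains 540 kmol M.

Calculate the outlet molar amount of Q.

For M: n = n₀ + 2ξ → 540 = 0 + 2ξ, giving ξ = 270 kmol.
Outlet amounts (n = n₀ + ν ξ):
  Q: 576.9 − 1(270) = 306.9
  M: 0 + 2(270) = 540

307 kmol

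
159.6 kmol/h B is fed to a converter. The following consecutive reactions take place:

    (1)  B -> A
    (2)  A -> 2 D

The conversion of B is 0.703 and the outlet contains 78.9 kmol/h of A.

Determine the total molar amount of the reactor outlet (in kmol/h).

193 kmol/h

Conversion of B: B consumed = 1ξ₁ = 0.703 × 159.6 → ξ₁ = 112.2 kmol/h.
A balance: n_A = 0 + 1ξ₁ − 1ξ₂ = 78.9 → ξ₂ = (1·112.2 − 78.9)/1 = 33.3 kmol/h.
Outlet amounts (n = n₀ + Σ ν·ξ):
  B: 159.6 − 1(112.2) = 47.4
  A: 0 + 1(112.2) − 1(33.3) = 78.9
  D: 0 + 2(33.3) = 66.6
Total out = 47.4 + 78.9 + 66.6 = 192.9 kmol/h.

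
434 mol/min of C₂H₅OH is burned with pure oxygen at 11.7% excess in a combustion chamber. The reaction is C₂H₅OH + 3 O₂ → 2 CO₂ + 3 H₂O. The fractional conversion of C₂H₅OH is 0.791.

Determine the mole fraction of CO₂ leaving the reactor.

0.308

Stoichiometric O₂ = 3 × 434 = 1302 mol/min; O₂ fed = 1302 × 1.117 = 1454 mol/min.
Fuel reacted = 0.791 × 434 → ξ = 343.3 mol/min.
Outlet (n = n₀ + ν ξ):
  C₂H₅OH: 434 − 1(343.3) = 90.71
  O₂: 1454 − 3(343.3) = 424.5
  CO₂: 0 + 2(343.3) = 686.6
  H₂O: 0 + 3(343.3) = 1030
Total out = 2232 mol/min; y_CO₂ = 686.6 / 2232 = 0.3077.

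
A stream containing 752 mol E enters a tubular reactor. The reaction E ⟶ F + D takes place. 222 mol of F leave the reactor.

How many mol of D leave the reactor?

For F: n = n₀ + 1ξ → 222 = 0 + 1ξ, giving ξ = 222 mol.
Outlet amounts (n = n₀ + ν ξ):
  E: 752 − 1(222) = 530
  F: 0 + 1(222) = 222
  D: 0 + 1(222) = 222

222 mol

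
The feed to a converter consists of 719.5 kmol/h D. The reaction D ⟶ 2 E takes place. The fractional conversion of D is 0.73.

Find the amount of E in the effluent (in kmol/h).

1050 kmol/h

D reacted = 0.73 × 719.5 = 525.2 kmol/h; ν_D = −1, so ξ = 525.2/1 = 525.2 kmol/h.
Outlet amounts (n = n₀ + ν ξ):
  D: 719.5 − 1(525.2) = 194.3
  E: 0 + 2(525.2) = 1050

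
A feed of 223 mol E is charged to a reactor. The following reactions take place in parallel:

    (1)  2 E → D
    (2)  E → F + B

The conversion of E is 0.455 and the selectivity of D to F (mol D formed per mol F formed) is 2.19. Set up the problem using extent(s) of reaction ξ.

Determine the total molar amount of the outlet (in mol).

201 mol

Conversion of E: E consumed = 0.455 × 223 = 101.5 mol = 2ξ₁ + 1ξ₂.
Selectivity: 1ξ₁ / (1ξ₂) = 2.19 → ξ₁ = 2.19 ξ₂.
Substitute: (2·2.19 + 1) ξ₂ = 101.5 → ξ₂ = 18.86 mol, ξ₁ = 41.3 mol.
Outlet amounts (n = n₀ + Σ ν·ξ):
  E: 223 − 2(41.3) − 1(18.86) = 121.5
  D: 0 + 1(41.3) = 41.3
  F: 0 + 1(18.86) = 18.86
  B: 0 + 1(18.86) = 18.86
Total out = 121.5 + 41.3 + 18.86 + 18.86 = 200.6 mol.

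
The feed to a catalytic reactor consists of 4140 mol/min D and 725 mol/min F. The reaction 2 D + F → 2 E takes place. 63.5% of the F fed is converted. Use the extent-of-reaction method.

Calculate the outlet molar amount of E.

F reacted = 0.635 × 725 = 460.4 mol/min; ν_F = −1, so ξ = 460.4/1 = 460.4 mol/min.
Outlet amounts (n = n₀ + ν ξ):
  D: 4140 − 2(460.4) = 3219
  F: 725 − 1(460.4) = 264.6
  E: 0 + 2(460.4) = 920.8

921 mol/min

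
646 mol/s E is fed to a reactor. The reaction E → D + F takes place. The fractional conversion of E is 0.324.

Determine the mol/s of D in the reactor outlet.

E reacted = 0.324 × 646 = 209.3 mol/s; ν_E = −1, so ξ = 209.3/1 = 209.3 mol/s.
Outlet amounts (n = n₀ + ν ξ):
  E: 646 − 1(209.3) = 436.7
  D: 0 + 1(209.3) = 209.3
  F: 0 + 1(209.3) = 209.3

209 mol/s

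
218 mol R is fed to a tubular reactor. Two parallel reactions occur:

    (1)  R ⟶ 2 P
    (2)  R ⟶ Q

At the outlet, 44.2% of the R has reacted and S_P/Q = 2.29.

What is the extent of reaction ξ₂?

ξ₂ = 44.9 mol

Conversion of R: R consumed = 0.442 × 218 = 96.36 mol = 1ξ₁ + 1ξ₂.
Selectivity: 2ξ₁ / (1ξ₂) = 2.29 → ξ₁ = 1.145 ξ₂.
Substitute: (1·1.145 + 1) ξ₂ = 96.36 → ξ₂ = 44.92 mol, ξ₁ = 51.43 mol.
Outlet amounts (n = n₀ + Σ ν·ξ):
  R: 218 − 1(51.43) − 1(44.92) = 121.6
  P: 0 + 2(51.43) = 102.9
  Q: 0 + 1(44.92) = 44.92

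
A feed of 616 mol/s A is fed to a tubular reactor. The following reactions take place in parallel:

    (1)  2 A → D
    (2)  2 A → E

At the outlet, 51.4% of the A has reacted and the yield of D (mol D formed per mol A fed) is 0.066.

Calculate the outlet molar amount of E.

118 mol/s

Yield of D: 1ξ₁ / 616 = 0.066 → ξ₁ = 40.66 mol/s.
Conversion of A: 2ξ₁ + 2ξ₂ = 0.514 × 616 = 316.6 → ξ₂ = 117.7 mol/s.
Outlet amounts (n = n₀ + Σ ν·ξ):
  A: 616 − 2(40.66) − 2(117.7) = 299.4
  D: 0 + 1(40.66) = 40.66
  E: 0 + 1(117.7) = 117.7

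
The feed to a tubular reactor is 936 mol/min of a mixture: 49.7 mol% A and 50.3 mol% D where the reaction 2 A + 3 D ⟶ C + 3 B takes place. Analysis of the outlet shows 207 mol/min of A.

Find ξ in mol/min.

ξ = 129 mol/min

For A: n = n₀ − 2ξ → 207 = 465.2 − 2ξ, giving ξ = 129.1 mol/min.
Outlet amounts (n = n₀ + ν ξ):
  A: 465.2 − 2(129.1) = 207
  D: 470.8 − 3(129.1) = 83.52
  C: 0 + 1(129.1) = 129.1
  B: 0 + 3(129.1) = 387.3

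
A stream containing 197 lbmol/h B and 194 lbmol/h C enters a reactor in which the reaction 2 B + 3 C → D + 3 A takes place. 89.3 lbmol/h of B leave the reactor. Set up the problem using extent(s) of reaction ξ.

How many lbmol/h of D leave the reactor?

For B: n = n₀ − 2ξ → 89.3 = 197 − 2ξ, giving ξ = 53.85 lbmol/h.
Outlet amounts (n = n₀ + ν ξ):
  B: 197 − 2(53.85) = 89.3
  C: 194 − 3(53.85) = 32.45
  D: 0 + 1(53.85) = 53.85
  A: 0 + 3(53.85) = 161.6

53.9 lbmol/h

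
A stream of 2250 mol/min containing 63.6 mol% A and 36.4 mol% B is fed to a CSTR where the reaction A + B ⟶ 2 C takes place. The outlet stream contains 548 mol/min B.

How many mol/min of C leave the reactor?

For B: n = n₀ − 1ξ → 548 = 819 − 1ξ, giving ξ = 271 mol/min.
Outlet amounts (n = n₀ + ν ξ):
  A: 1431 − 1(271) = 1160
  B: 819 − 1(271) = 548
  C: 0 + 2(271) = 542

542 mol/min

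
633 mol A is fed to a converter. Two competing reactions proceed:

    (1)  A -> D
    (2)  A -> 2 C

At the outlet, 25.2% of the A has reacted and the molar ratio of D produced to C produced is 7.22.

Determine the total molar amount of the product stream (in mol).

643 mol

Conversion of A: A consumed = 0.252 × 633 = 159.5 mol = 1ξ₁ + 1ξ₂.
Selectivity: 1ξ₁ / (2ξ₂) = 7.22 → ξ₁ = 14.44 ξ₂.
Substitute: (1·14.44 + 1) ξ₂ = 159.5 → ξ₂ = 10.33 mol, ξ₁ = 149.2 mol.
Outlet amounts (n = n₀ + Σ ν·ξ):
  A: 633 − 1(149.2) − 1(10.33) = 473.5
  D: 0 + 1(149.2) = 149.2
  C: 0 + 2(10.33) = 20.66
Total out = 473.5 + 149.2 + 20.66 = 643.3 mol.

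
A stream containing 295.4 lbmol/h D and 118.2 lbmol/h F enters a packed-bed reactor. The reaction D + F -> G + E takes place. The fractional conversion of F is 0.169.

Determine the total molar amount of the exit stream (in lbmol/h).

414 lbmol/h

F reacted = 0.169 × 118.2 = 19.98 lbmol/h; ν_F = −1, so ξ = 19.98/1 = 19.98 lbmol/h.
Outlet amounts (n = n₀ + ν ξ):
  D: 295.4 − 1(19.98) = 275.4
  F: 118.2 − 1(19.98) = 98.22
  G: 0 + 1(19.98) = 19.98
  E: 0 + 1(19.98) = 19.98
Total out = 275.4 + 98.22 + 19.98 + 19.98 = 413.6 lbmol/h.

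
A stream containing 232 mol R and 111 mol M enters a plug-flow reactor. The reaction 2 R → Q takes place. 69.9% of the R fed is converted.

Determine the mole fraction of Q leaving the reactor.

0.31

R reacted = 0.699 × 232 = 162.2 mol; ν_R = −2, so ξ = 162.2/2 = 81.08 mol.
Outlet amounts (n = n₀ + ν ξ):
  R: 232 − 2(81.08) = 69.83
  Q: 0 + 1(81.08) = 81.08
  M: 111 (inert)
Total out = 261.9 mol; y_Q = 81.08 / 261.9 = 0.3096.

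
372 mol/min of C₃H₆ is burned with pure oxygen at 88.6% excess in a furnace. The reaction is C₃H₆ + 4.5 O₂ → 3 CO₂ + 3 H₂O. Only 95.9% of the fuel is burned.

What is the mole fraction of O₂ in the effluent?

Stoichiometric O₂ = 4.5 × 372 = 1674 mol/min; O₂ fed = 1674 × 1.886 = 3157 mol/min.
Fuel reacted = 0.959 × 372 → ξ = 356.7 mol/min.
Outlet (n = n₀ + ν ξ):
  C₃H₆: 372 − 1(356.7) = 15.25
  O₂: 3157 − 4.5(356.7) = 1552
  CO₂: 0 + 3(356.7) = 1070
  H₂O: 0 + 3(356.7) = 1070
Total out = 3708 mol/min; y_O₂ = 1552 / 3708 = 0.4186.

0.419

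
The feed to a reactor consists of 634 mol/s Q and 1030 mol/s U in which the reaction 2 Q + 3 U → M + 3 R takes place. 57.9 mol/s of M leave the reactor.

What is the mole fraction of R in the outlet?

For M: n = n₀ + 1ξ → 57.9 = 0 + 1ξ, giving ξ = 57.9 mol/s.
Outlet amounts (n = n₀ + ν ξ):
  Q: 634 − 2(57.9) = 518.2
  U: 1030 − 3(57.9) = 856.3
  M: 0 + 1(57.9) = 57.9
  R: 0 + 3(57.9) = 173.7
Total out = 1606 mol/s; y_R = 173.7 / 1606 = 0.1082.

0.108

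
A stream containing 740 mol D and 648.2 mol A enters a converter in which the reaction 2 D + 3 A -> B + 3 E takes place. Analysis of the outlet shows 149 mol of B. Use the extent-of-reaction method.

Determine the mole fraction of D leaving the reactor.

0.357

For B: n = n₀ + 1ξ → 149 = 0 + 1ξ, giving ξ = 149 mol.
Outlet amounts (n = n₀ + ν ξ):
  D: 740 − 2(149) = 442
  A: 648.2 − 3(149) = 201.2
  B: 0 + 1(149) = 149
  E: 0 + 3(149) = 447
Total out = 1239 mol; y_D = 442 / 1239 = 0.3567.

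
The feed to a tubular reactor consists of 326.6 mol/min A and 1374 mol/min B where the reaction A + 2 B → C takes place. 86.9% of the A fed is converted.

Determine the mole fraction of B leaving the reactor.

0.712

A reacted = 0.869 × 326.6 = 283.8 mol/min; ν_A = −1, so ξ = 283.8/1 = 283.8 mol/min.
Outlet amounts (n = n₀ + ν ξ):
  A: 326.6 − 1(283.8) = 42.78
  B: 1374 − 2(283.8) = 806.4
  C: 0 + 1(283.8) = 283.8
Total out = 1133 mol/min; y_B = 806.4 / 1133 = 0.7117.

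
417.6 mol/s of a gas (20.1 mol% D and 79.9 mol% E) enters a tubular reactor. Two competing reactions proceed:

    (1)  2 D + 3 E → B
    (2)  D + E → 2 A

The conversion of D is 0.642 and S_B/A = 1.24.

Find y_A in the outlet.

0.0551

Conversion of D: D consumed = 0.642 × 83.94 = 53.89 mol/s = 2ξ₁ + 1ξ₂.
Selectivity: 1ξ₁ / (2ξ₂) = 1.24 → ξ₁ = 2.48 ξ₂.
Substitute: (2·2.48 + 1) ξ₂ = 53.89 → ξ₂ = 9.042 mol/s, ξ₁ = 22.42 mol/s.
Outlet amounts (n = n₀ + Σ ν·ξ):
  D: 83.94 − 2(22.42) − 1(9.042) = 30.05
  E: 333.7 − 3(22.42) − 1(9.042) = 257.4
  B: 0 + 1(22.42) = 22.42
  A: 0 + 2(9.042) = 18.08
Total out = 327.9 mol/s; y_A = 18.08 / 327.9 = 0.05515.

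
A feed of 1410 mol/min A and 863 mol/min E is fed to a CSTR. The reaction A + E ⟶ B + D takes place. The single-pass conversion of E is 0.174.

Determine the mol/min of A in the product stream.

E reacted = 0.174 × 863 = 150.2 mol/min; ν_E = −1, so ξ = 150.2/1 = 150.2 mol/min.
Outlet amounts (n = n₀ + ν ξ):
  A: 1410 − 1(150.2) = 1260
  E: 863 − 1(150.2) = 712.8
  B: 0 + 1(150.2) = 150.2
  D: 0 + 1(150.2) = 150.2

1260 mol/min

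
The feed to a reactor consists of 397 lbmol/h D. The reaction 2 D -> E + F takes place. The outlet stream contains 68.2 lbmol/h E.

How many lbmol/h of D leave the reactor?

261 lbmol/h

For E: n = n₀ + 1ξ → 68.2 = 0 + 1ξ, giving ξ = 68.2 lbmol/h.
Outlet amounts (n = n₀ + ν ξ):
  D: 397 − 2(68.2) = 260.6
  E: 0 + 1(68.2) = 68.2
  F: 0 + 1(68.2) = 68.2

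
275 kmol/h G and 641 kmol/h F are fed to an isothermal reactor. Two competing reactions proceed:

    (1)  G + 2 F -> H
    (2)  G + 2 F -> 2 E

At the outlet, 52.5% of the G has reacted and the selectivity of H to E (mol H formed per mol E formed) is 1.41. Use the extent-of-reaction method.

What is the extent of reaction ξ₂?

ξ₂ = 37.8 kmol/h

Conversion of G: G consumed = 0.525 × 275 = 144.4 kmol/h = 1ξ₁ + 1ξ₂.
Selectivity: 1ξ₁ / (2ξ₂) = 1.41 → ξ₁ = 2.82 ξ₂.
Substitute: (1·2.82 + 1) ξ₂ = 144.4 → ξ₂ = 37.79 kmol/h, ξ₁ = 106.6 kmol/h.
Outlet amounts (n = n₀ + Σ ν·ξ):
  G: 275 − 1(106.6) − 1(37.79) = 130.6
  F: 641 − 2(106.6) − 2(37.79) = 352.2
  H: 0 + 1(106.6) = 106.6
  E: 0 + 2(37.79) = 75.59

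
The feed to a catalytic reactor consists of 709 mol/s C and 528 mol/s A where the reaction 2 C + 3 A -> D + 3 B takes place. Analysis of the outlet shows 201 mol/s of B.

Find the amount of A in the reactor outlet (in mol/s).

327 mol/s

For B: n = n₀ + 3ξ → 201 = 0 + 3ξ, giving ξ = 67 mol/s.
Outlet amounts (n = n₀ + ν ξ):
  C: 709 − 2(67) = 575
  A: 528 − 3(67) = 327
  D: 0 + 1(67) = 67
  B: 0 + 3(67) = 201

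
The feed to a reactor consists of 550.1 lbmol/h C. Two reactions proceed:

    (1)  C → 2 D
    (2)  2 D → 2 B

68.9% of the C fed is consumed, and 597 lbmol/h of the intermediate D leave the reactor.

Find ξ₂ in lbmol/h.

ξ₂ = 80.5 lbmol/h

Conversion of C: C consumed = 1ξ₁ = 0.689 × 550.1 → ξ₁ = 379 lbmol/h.
D balance: n_D = 0 + 2ξ₁ − 2ξ₂ = 597 → ξ₂ = (2·379 − 597)/2 = 80.52 lbmol/h.
Outlet amounts (n = n₀ + Σ ν·ξ):
  C: 550.1 − 1(379) = 171.1
  D: 0 + 2(379) − 2(80.52) = 597
  B: 0 + 2(80.52) = 161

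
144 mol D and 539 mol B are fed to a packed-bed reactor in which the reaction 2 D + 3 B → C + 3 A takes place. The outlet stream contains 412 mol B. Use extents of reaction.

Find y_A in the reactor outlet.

For B: n = n₀ − 3ξ → 412 = 539 − 3ξ, giving ξ = 42.33 mol.
Outlet amounts (n = n₀ + ν ξ):
  D: 144 − 2(42.33) = 59.33
  B: 539 − 3(42.33) = 412
  C: 0 + 1(42.33) = 42.33
  A: 0 + 3(42.33) = 127
Total out = 640.7 mol; y_A = 127 / 640.7 = 0.1982.

0.198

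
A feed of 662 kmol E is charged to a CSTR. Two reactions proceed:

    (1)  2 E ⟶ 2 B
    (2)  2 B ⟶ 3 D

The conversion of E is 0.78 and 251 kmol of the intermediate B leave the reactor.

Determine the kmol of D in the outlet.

Conversion of E: E consumed = 2ξ₁ = 0.78 × 662 → ξ₁ = 258.2 kmol.
B balance: n_B = 0 + 2ξ₁ − 2ξ₂ = 251 → ξ₂ = (2·258.2 − 251)/2 = 132.7 kmol.
Outlet amounts (n = n₀ + Σ ν·ξ):
  E: 662 − 2(258.2) = 145.6
  B: 0 + 2(258.2) − 2(132.7) = 251
  D: 0 + 3(132.7) = 398

398 kmol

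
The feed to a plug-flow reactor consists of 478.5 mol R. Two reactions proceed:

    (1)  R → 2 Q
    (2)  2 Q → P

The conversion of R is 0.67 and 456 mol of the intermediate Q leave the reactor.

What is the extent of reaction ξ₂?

Conversion of R: R consumed = 1ξ₁ = 0.67 × 478.5 → ξ₁ = 320.6 mol.
Q balance: n_Q = 0 + 2ξ₁ − 2ξ₂ = 456 → ξ₂ = (2·320.6 − 456)/2 = 92.6 mol.
Outlet amounts (n = n₀ + Σ ν·ξ):
  R: 478.5 − 1(320.6) = 157.9
  Q: 0 + 2(320.6) − 2(92.6) = 456
  P: 0 + 1(92.6) = 92.6

ξ₂ = 92.6 mol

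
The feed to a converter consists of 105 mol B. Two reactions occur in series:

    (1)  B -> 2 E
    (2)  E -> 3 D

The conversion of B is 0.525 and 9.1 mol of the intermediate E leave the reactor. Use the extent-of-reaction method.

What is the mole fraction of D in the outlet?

Conversion of B: B consumed = 1ξ₁ = 0.525 × 105 → ξ₁ = 55.12 mol.
E balance: n_E = 0 + 2ξ₁ − 1ξ₂ = 9.1 → ξ₂ = (2·55.12 − 9.1)/1 = 101.2 mol.
Outlet amounts (n = n₀ + Σ ν·ξ):
  B: 105 − 1(55.12) = 49.88
  E: 0 + 2(55.12) − 1(101.2) = 9.1
  D: 0 + 3(101.2) = 303.5
Total out = 362.4 mol; y_D = 303.5 / 362.4 = 0.8373.

0.837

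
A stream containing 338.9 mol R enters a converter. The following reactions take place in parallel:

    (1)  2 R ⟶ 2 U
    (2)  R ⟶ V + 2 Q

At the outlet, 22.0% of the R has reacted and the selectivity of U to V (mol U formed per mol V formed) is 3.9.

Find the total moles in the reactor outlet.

Conversion of R: R consumed = 0.22 × 338.9 = 74.56 mol = 2ξ₁ + 1ξ₂.
Selectivity: 2ξ₁ / (1ξ₂) = 3.9 → ξ₁ = 1.95 ξ₂.
Substitute: (2·1.95 + 1) ξ₂ = 74.56 → ξ₂ = 15.22 mol, ξ₁ = 29.67 mol.
Outlet amounts (n = n₀ + Σ ν·ξ):
  R: 338.9 − 2(29.67) − 1(15.22) = 264.3
  U: 0 + 2(29.67) = 59.34
  V: 0 + 1(15.22) = 15.22
  Q: 0 + 2(15.22) = 30.43
Total out = 264.3 + 59.34 + 15.22 + 30.43 = 369.3 mol.

369 mol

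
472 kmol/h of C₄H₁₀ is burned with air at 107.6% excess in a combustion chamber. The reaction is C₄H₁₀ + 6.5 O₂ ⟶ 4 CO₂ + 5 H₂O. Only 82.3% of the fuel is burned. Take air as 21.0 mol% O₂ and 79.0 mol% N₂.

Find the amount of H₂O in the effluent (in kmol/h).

1940 kmol/h

Stoichiometric O₂ = 6.5 × 472 = 3068 kmol/h; O₂ fed = 3068 × 2.076 = 6369 kmol/h.
N₂ fed = 6369 × 79/21 = 23960 kmol/h.
Fuel reacted = 0.823 × 472 → ξ = 388.5 kmol/h.
Outlet (n = n₀ + ν ξ):
  C₄H₁₀: 472 − 1(388.5) = 83.54
  O₂: 6369 − 6.5(388.5) = 3844
  N₂: 23960 (inert)
  CO₂: 0 + 4(388.5) = 1554
  H₂O: 0 + 5(388.5) = 1942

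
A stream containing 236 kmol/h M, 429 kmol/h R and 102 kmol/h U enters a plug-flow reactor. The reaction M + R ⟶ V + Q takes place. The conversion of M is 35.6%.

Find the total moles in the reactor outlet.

767 kmol/h

M reacted = 0.356 × 236 = 84.02 kmol/h; ν_M = −1, so ξ = 84.02/1 = 84.02 kmol/h.
Outlet amounts (n = n₀ + ν ξ):
  M: 236 − 1(84.02) = 152
  R: 429 − 1(84.02) = 345
  V: 0 + 1(84.02) = 84.02
  Q: 0 + 1(84.02) = 84.02
  U: 102 (inert)
Total out = 152 + 345 + 84.02 + 84.02 + 102 = 767 kmol/h.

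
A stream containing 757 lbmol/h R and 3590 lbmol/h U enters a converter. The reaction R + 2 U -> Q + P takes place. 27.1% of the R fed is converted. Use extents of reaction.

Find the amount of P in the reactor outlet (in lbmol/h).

205 lbmol/h

R reacted = 0.271 × 757 = 205.1 lbmol/h; ν_R = −1, so ξ = 205.1/1 = 205.1 lbmol/h.
Outlet amounts (n = n₀ + ν ξ):
  R: 757 − 1(205.1) = 551.9
  U: 3590 − 2(205.1) = 3180
  Q: 0 + 1(205.1) = 205.1
  P: 0 + 1(205.1) = 205.1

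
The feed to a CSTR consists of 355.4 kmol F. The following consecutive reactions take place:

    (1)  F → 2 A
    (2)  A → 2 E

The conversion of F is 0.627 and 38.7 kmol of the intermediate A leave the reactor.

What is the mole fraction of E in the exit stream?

Conversion of F: F consumed = 1ξ₁ = 0.627 × 355.4 → ξ₁ = 222.8 kmol.
A balance: n_A = 0 + 2ξ₁ − 1ξ₂ = 38.7 → ξ₂ = (2·222.8 − 38.7)/1 = 407 kmol.
Outlet amounts (n = n₀ + Σ ν·ξ):
  F: 355.4 − 1(222.8) = 132.6
  A: 0 + 2(222.8) − 1(407) = 38.7
  E: 0 + 2(407) = 813.9
Total out = 985.2 kmol; y_E = 813.9 / 985.2 = 0.8262.

0.826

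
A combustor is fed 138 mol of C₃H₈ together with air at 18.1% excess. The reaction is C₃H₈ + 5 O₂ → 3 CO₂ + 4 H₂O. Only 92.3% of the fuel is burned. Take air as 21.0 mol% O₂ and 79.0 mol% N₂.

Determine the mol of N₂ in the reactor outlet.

Stoichiometric O₂ = 5 × 138 = 690 mol; O₂ fed = 690 × 1.181 = 814.9 mol.
N₂ fed = 814.9 × 79/21 = 3066 mol.
Fuel reacted = 0.923 × 138 → ξ = 127.4 mol.
Outlet (n = n₀ + ν ξ):
  C₃H₈: 138 − 1(127.4) = 10.63
  O₂: 814.9 − 5(127.4) = 178
  N₂: 3066 (inert)
  CO₂: 0 + 3(127.4) = 382.1
  H₂O: 0 + 4(127.4) = 509.5

3070 mol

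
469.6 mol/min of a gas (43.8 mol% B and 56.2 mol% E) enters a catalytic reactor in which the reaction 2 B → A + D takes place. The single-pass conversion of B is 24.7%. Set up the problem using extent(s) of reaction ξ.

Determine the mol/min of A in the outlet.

B reacted = 0.247 × 205.7 = 50.8 mol/min; ν_B = −2, so ξ = 50.8/2 = 25.4 mol/min.
Outlet amounts (n = n₀ + ν ξ):
  B: 205.7 − 2(25.4) = 154.9
  A: 0 + 1(25.4) = 25.4
  D: 0 + 1(25.4) = 25.4
  E: 263.9 (inert)

25.4 mol/min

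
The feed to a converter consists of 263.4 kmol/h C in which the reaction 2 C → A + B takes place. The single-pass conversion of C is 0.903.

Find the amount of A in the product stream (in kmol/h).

C reacted = 0.903 × 263.4 = 237.9 kmol/h; ν_C = −2, so ξ = 237.9/2 = 118.9 kmol/h.
Outlet amounts (n = n₀ + ν ξ):
  C: 263.4 − 2(118.9) = 25.55
  A: 0 + 1(118.9) = 118.9
  B: 0 + 1(118.9) = 118.9

119 kmol/h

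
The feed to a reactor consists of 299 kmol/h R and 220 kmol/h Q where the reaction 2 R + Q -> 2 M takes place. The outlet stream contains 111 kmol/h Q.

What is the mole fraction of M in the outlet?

For Q: n = n₀ − 1ξ → 111 = 220 − 1ξ, giving ξ = 109 kmol/h.
Outlet amounts (n = n₀ + ν ξ):
  R: 299 − 2(109) = 81
  Q: 220 − 1(109) = 111
  M: 0 + 2(109) = 218
Total out = 410 kmol/h; y_M = 218 / 410 = 0.5317.

0.532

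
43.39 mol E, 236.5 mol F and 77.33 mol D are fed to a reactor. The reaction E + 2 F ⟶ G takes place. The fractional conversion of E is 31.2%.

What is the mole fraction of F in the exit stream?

E reacted = 0.312 × 43.39 = 13.54 mol; ν_E = −1, so ξ = 13.54/1 = 13.54 mol.
Outlet amounts (n = n₀ + ν ξ):
  E: 43.39 − 1(13.54) = 29.85
  F: 236.5 − 2(13.54) = 209.4
  G: 0 + 1(13.54) = 13.54
  D: 77.33 (inert)
Total out = 330.1 mol; y_F = 209.4 / 330.1 = 0.6343.

0.634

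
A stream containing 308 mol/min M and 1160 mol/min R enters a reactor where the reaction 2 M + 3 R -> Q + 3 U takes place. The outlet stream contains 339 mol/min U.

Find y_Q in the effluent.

0.0834

For U: n = n₀ + 3ξ → 339 = 0 + 3ξ, giving ξ = 113 mol/min.
Outlet amounts (n = n₀ + ν ξ):
  M: 308 − 2(113) = 82
  R: 1160 − 3(113) = 821
  Q: 0 + 1(113) = 113
  U: 0 + 3(113) = 339
Total out = 1355 mol/min; y_Q = 113 / 1355 = 0.08339.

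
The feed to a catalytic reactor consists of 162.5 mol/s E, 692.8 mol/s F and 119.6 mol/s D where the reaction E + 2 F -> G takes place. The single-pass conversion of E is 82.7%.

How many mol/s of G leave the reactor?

E reacted = 0.827 × 162.5 = 134.4 mol/s; ν_E = −1, so ξ = 134.4/1 = 134.4 mol/s.
Outlet amounts (n = n₀ + ν ξ):
  E: 162.5 − 1(134.4) = 28.11
  F: 692.8 − 2(134.4) = 424
  G: 0 + 1(134.4) = 134.4
  D: 119.6 (inert)

134 mol/s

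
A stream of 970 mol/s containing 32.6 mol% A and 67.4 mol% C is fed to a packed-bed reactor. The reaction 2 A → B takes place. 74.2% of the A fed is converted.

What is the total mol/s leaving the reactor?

A reacted = 0.742 × 316.2 = 234.6 mol/s; ν_A = −2, so ξ = 234.6/2 = 117.3 mol/s.
Outlet amounts (n = n₀ + ν ξ):
  A: 316.2 − 2(117.3) = 81.58
  B: 0 + 1(117.3) = 117.3
  C: 653.8 (inert)
Total out = 81.58 + 117.3 + 653.8 = 852.7 mol/s.

853 mol/s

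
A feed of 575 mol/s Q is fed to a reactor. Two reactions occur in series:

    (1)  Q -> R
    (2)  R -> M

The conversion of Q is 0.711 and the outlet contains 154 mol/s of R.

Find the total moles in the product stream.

Conversion of Q: Q consumed = 1ξ₁ = 0.711 × 575 → ξ₁ = 408.8 mol/s.
R balance: n_R = 0 + 1ξ₁ − 1ξ₂ = 154 → ξ₂ = (1·408.8 − 154)/1 = 254.8 mol/s.
Outlet amounts (n = n₀ + Σ ν·ξ):
  Q: 575 − 1(408.8) = 166.2
  R: 0 + 1(408.8) − 1(254.8) = 154
  M: 0 + 1(254.8) = 254.8
Total out = 166.2 + 154 + 254.8 = 575 mol/s.

575 mol/s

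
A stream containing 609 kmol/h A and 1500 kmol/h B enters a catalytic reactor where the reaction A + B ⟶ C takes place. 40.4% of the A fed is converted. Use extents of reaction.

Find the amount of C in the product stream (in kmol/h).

246 kmol/h

A reacted = 0.404 × 609 = 246 kmol/h; ν_A = −1, so ξ = 246/1 = 246 kmol/h.
Outlet amounts (n = n₀ + ν ξ):
  A: 609 − 1(246) = 363
  B: 1500 − 1(246) = 1254
  C: 0 + 1(246) = 246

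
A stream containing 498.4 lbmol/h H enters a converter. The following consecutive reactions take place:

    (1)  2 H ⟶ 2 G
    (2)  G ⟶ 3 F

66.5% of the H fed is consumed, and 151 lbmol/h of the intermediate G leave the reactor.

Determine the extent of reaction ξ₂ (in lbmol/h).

Conversion of H: H consumed = 2ξ₁ = 0.665 × 498.4 → ξ₁ = 165.7 lbmol/h.
G balance: n_G = 0 + 2ξ₁ − 1ξ₂ = 151 → ξ₂ = (2·165.7 − 151)/1 = 180.4 lbmol/h.
Outlet amounts (n = n₀ + Σ ν·ξ):
  H: 498.4 − 2(165.7) = 167
  G: 0 + 2(165.7) − 1(180.4) = 151
  F: 0 + 3(180.4) = 541.3

ξ₂ = 180 lbmol/h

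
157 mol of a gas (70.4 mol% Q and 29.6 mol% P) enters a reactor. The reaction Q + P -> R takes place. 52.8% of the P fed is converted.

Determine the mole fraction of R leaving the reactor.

P reacted = 0.528 × 46.47 = 24.54 mol; ν_P = −1, so ξ = 24.54/1 = 24.54 mol.
Outlet amounts (n = n₀ + ν ξ):
  Q: 110.5 − 1(24.54) = 85.99
  P: 46.47 − 1(24.54) = 21.93
  R: 0 + 1(24.54) = 24.54
Total out = 132.5 mol; y_R = 24.54 / 132.5 = 0.1852.

0.185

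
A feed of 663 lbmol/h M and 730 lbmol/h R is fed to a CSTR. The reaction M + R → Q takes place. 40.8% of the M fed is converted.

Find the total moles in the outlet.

M reacted = 0.408 × 663 = 270.5 lbmol/h; ν_M = −1, so ξ = 270.5/1 = 270.5 lbmol/h.
Outlet amounts (n = n₀ + ν ξ):
  M: 663 − 1(270.5) = 392.5
  R: 730 − 1(270.5) = 459.5
  Q: 0 + 1(270.5) = 270.5
Total out = 392.5 + 459.5 + 270.5 = 1122 lbmol/h.

1120 lbmol/h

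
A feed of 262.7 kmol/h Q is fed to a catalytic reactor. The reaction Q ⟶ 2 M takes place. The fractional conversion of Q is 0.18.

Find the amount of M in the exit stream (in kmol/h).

Q reacted = 0.18 × 262.7 = 47.29 kmol/h; ν_Q = −1, so ξ = 47.29/1 = 47.29 kmol/h.
Outlet amounts (n = n₀ + ν ξ):
  Q: 262.7 − 1(47.29) = 215.4
  M: 0 + 2(47.29) = 94.57

94.6 kmol/h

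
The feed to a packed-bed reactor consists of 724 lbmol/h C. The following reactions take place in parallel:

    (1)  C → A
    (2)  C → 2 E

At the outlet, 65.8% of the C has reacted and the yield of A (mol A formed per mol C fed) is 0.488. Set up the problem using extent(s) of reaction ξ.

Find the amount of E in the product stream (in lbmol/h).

246 lbmol/h

Yield of A: 1ξ₁ / 724 = 0.488 → ξ₁ = 353.3 lbmol/h.
Conversion of C: 1ξ₁ + 1ξ₂ = 0.658 × 724 = 476.4 → ξ₂ = 123.1 lbmol/h.
Outlet amounts (n = n₀ + Σ ν·ξ):
  C: 724 − 1(353.3) − 1(123.1) = 247.6
  A: 0 + 1(353.3) = 353.3
  E: 0 + 2(123.1) = 246.2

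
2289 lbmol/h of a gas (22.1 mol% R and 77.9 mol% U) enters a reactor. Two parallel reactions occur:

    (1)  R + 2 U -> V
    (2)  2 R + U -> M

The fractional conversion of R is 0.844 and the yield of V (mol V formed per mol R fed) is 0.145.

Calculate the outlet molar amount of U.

1460 lbmol/h

Yield of V: 1ξ₁ / 505.9 = 0.145 → ξ₁ = 73.35 lbmol/h.
Conversion of R: 1ξ₁ + 2ξ₂ = 0.844 × 505.9 = 427 → ξ₂ = 176.8 lbmol/h.
Outlet amounts (n = n₀ + Σ ν·ξ):
  R: 505.9 − 1(73.35) − 2(176.8) = 78.92
  U: 1783 − 2(73.35) − 1(176.8) = 1460
  V: 0 + 1(73.35) = 73.35
  M: 0 + 1(176.8) = 176.8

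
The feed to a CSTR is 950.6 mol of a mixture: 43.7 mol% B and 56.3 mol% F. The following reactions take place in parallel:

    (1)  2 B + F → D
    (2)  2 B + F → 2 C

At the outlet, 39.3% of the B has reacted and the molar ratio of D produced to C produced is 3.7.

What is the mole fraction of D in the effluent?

0.0902

Conversion of B: B consumed = 0.393 × 415.4 = 163.3 mol = 2ξ₁ + 2ξ₂.
Selectivity: 1ξ₁ / (2ξ₂) = 3.7 → ξ₁ = 7.4 ξ₂.
Substitute: (2·7.4 + 2) ξ₂ = 163.3 → ξ₂ = 9.718 mol, ξ₁ = 71.91 mol.
Outlet amounts (n = n₀ + Σ ν·ξ):
  B: 415.4 − 2(71.91) − 2(9.718) = 252.2
  F: 535.2 − 1(71.91) − 1(9.718) = 453.6
  D: 0 + 1(71.91) = 71.91
  C: 0 + 2(9.718) = 19.44
Total out = 797.1 mol; y_D = 71.91 / 797.1 = 0.09022.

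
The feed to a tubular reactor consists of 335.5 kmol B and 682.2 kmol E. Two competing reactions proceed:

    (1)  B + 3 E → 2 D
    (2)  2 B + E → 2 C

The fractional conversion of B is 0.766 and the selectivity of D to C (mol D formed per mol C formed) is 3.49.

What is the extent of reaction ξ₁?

Conversion of B: B consumed = 0.766 × 335.5 = 257 kmol = 1ξ₁ + 2ξ₂.
Selectivity: 2ξ₁ / (2ξ₂) = 3.49 → ξ₁ = 3.49 ξ₂.
Substitute: (1·3.49 + 2) ξ₂ = 257 → ξ₂ = 46.81 kmol, ξ₁ = 163.4 kmol.
Outlet amounts (n = n₀ + Σ ν·ξ):
  B: 335.5 − 1(163.4) − 2(46.81) = 78.51
  E: 682.2 − 3(163.4) − 1(46.81) = 145.3
  D: 0 + 2(163.4) = 326.7
  C: 0 + 2(46.81) = 93.62

ξ₁ = 163 kmol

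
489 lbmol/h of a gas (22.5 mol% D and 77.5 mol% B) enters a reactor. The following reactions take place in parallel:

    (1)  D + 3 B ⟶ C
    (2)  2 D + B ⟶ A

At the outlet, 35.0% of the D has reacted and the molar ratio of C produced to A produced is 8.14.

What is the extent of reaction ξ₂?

Conversion of D: D consumed = 0.35 × 110 = 38.51 lbmol/h = 1ξ₁ + 2ξ₂.
Selectivity: 1ξ₁ / (1ξ₂) = 8.14 → ξ₁ = 8.14 ξ₂.
Substitute: (1·8.14 + 2) ξ₂ = 38.51 → ξ₂ = 3.798 lbmol/h, ξ₁ = 30.91 lbmol/h.
Outlet amounts (n = n₀ + Σ ν·ξ):
  D: 110 − 1(30.91) − 2(3.798) = 71.52
  B: 379 − 3(30.91) − 1(3.798) = 282.4
  C: 0 + 1(30.91) = 30.91
  A: 0 + 1(3.798) = 3.798

ξ₂ = 3.8 lbmol/h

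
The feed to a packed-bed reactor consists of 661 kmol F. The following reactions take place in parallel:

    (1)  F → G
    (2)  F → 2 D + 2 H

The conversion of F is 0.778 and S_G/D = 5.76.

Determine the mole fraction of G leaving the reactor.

0.603

Conversion of F: F consumed = 0.778 × 661 = 514.3 kmol = 1ξ₁ + 1ξ₂.
Selectivity: 1ξ₁ / (2ξ₂) = 5.76 → ξ₁ = 11.52 ξ₂.
Substitute: (1·11.52 + 1) ξ₂ = 514.3 → ξ₂ = 41.07 kmol, ξ₁ = 473.2 kmol.
Outlet amounts (n = n₀ + Σ ν·ξ):
  F: 661 − 1(473.2) − 1(41.07) = 146.7
  G: 0 + 1(473.2) = 473.2
  D: 0 + 2(41.07) = 82.15
  H: 0 + 2(41.07) = 82.15
Total out = 784.2 kmol; y_G = 473.2 / 784.2 = 0.6034.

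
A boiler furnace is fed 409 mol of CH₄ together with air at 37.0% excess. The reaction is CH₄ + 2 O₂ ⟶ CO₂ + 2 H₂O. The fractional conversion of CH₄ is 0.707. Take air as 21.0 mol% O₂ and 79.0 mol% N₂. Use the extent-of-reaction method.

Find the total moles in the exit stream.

Stoichiometric O₂ = 2 × 409 = 818 mol; O₂ fed = 818 × 1.370 = 1121 mol.
N₂ fed = 1121 × 79/21 = 4216 mol.
Fuel reacted = 0.707 × 409 → ξ = 289.2 mol.
Outlet (n = n₀ + ν ξ):
  CH₄: 409 − 1(289.2) = 119.8
  O₂: 1121 − 2(289.2) = 542.3
  N₂: 4216 (inert)
  CO₂: 0 + 1(289.2) = 289.2
  H₂O: 0 + 2(289.2) = 578.3
Total out = 119.8 + 542.3 + 4216 + 289.2 + 578.3 = 5745 mol.

5750 mol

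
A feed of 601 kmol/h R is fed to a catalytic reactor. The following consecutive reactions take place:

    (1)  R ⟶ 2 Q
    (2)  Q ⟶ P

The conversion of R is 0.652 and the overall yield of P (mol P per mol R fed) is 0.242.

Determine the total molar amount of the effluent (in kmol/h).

993 kmol/h

Conversion of R: R consumed = 1ξ₁ = 0.652 × 601 → ξ₁ = 391.9 kmol/h.
Yield of P: 1ξ₂ / 601 = 0.242 → ξ₂ = 145.4 kmol/h.
Outlet amounts (n = n₀ + Σ ν·ξ):
  R: 601 − 1(391.9) = 209.1
  Q: 0 + 2(391.9) − 1(145.4) = 638.3
  P: 0 + 1(145.4) = 145.4
Total out = 209.1 + 638.3 + 145.4 = 992.9 kmol/h.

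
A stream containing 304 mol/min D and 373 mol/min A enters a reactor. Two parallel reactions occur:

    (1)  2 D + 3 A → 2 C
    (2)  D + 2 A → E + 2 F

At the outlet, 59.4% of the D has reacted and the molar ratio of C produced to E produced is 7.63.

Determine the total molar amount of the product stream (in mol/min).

Conversion of D: D consumed = 0.594 × 304 = 180.6 mol/min = 2ξ₁ + 1ξ₂.
Selectivity: 2ξ₁ / (1ξ₂) = 7.63 → ξ₁ = 3.815 ξ₂.
Substitute: (2·3.815 + 1) ξ₂ = 180.6 → ξ₂ = 20.92 mol/min, ξ₁ = 79.83 mol/min.
Outlet amounts (n = n₀ + Σ ν·ξ):
  D: 304 − 2(79.83) − 1(20.92) = 123.4
  A: 373 − 3(79.83) − 2(20.92) = 91.67
  C: 0 + 2(79.83) = 159.7
  E: 0 + 1(20.92) = 20.92
  F: 0 + 2(20.92) = 41.85
Total out = 123.4 + 91.67 + 159.7 + 20.92 + 41.85 = 437.5 mol/min.

438 mol/min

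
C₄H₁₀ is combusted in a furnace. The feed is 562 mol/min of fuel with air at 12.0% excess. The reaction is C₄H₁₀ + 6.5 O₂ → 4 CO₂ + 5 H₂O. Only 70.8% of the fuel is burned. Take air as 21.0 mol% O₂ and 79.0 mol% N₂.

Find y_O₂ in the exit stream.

Stoichiometric O₂ = 6.5 × 562 = 3653 mol/min; O₂ fed = 3653 × 1.120 = 4091 mol/min.
N₂ fed = 4091 × 79/21 = 15390 mol/min.
Fuel reacted = 0.708 × 562 → ξ = 397.9 mol/min.
Outlet (n = n₀ + ν ξ):
  C₄H₁₀: 562 − 1(397.9) = 164.1
  O₂: 4091 − 6.5(397.9) = 1505
  N₂: 15390 (inert)
  CO₂: 0 + 4(397.9) = 1592
  H₂O: 0 + 5(397.9) = 1989
Total out = 20640 mol/min; y_O₂ = 1505 / 20640 = 0.07291.

0.0729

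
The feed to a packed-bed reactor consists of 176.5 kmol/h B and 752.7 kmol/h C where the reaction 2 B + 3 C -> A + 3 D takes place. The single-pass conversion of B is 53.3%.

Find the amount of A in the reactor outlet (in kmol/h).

B reacted = 0.533 × 176.5 = 94.07 kmol/h; ν_B = −2, so ξ = 94.07/2 = 47.04 kmol/h.
Outlet amounts (n = n₀ + ν ξ):
  B: 176.5 − 2(47.04) = 82.43
  C: 752.7 − 3(47.04) = 611.6
  A: 0 + 1(47.04) = 47.04
  D: 0 + 3(47.04) = 141.1

47 kmol/h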